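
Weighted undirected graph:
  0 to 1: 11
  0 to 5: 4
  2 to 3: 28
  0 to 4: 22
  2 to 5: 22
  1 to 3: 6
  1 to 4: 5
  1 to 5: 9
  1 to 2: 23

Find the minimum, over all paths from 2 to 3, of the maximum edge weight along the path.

Candidate routes:
2 -> 5 -> 1 -> 3: max(22, 9, 6) = 22
2 -> 1 -> 3: max(23, 6) = 23
2 -> 5 -> 0 -> 4 -> 1 -> 3: max(22, 4, 22, 5, 6) = 22
2 -> 5 -> 0 -> 1 -> 3: max(22, 4, 11, 6) = 22
2 -> 3: max(28) = 28
Smallest bottleneck: 22.

22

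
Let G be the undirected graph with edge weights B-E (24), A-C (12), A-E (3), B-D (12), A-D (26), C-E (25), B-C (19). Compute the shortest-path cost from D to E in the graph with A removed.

36

Paths from D to E avoiding A:
D→B→E: 12 + 24 = 36
D→B→C→E: 12 + 19 + 25 = 56
Best route has total 36.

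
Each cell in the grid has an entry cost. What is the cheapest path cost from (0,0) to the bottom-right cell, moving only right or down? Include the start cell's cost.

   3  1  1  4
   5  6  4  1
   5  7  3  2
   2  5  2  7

Path [0,0]→[0,1]→[0,2]→[0,3]→[1,3]→[2,3]→[3,3]: 3 + 1 + 1 + 4 + 1 + 2 + 7 = 19.

19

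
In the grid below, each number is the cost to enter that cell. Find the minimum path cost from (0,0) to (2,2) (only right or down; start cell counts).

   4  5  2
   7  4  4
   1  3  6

Best path: (0,0) → (0,1) → (0,2) → (1,2) → (2,2)
Cost: 4 + 5 + 2 + 4 + 6 = 21

21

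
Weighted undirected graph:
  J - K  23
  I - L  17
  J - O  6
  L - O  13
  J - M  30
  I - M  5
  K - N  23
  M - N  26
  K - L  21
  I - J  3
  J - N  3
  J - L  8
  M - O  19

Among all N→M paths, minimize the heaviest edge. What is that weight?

Checking several routes:
N -> J -> O -> L -> I -> M: max(3, 6, 13, 17, 5) = 17
N -> J -> I -> M: max(3, 3, 5) = 5
N -> J -> L -> I -> M: max(3, 8, 17, 5) = 17
Smallest bottleneck: 5.

5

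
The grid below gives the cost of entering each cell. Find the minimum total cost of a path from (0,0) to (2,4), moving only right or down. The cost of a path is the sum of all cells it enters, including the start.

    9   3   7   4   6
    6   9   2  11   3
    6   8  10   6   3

One optimal route is r0c0 -> r0c1 -> r0c2 -> r0c3 -> r0c4 -> r1c4 -> r2c4.
Its cost is 9 + 3 + 7 + 4 + 6 + 3 + 3 = 35.

35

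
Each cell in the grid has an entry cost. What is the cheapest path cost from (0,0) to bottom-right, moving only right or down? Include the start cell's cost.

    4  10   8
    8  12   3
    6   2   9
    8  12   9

38

One optimal route is r0c0 → r1c0 → r2c0 → r2c1 → r2c2 → r3c2.
Its cost is 4 + 8 + 6 + 2 + 9 + 9 = 38.
For comparison, the top-then-right route costs 43.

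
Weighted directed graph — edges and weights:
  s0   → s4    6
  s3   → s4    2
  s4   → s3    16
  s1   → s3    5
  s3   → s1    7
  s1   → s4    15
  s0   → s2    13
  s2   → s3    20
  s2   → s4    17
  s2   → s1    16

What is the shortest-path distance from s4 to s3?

Candidate routes:
s4 - s3: 16
The minimum is 16.

16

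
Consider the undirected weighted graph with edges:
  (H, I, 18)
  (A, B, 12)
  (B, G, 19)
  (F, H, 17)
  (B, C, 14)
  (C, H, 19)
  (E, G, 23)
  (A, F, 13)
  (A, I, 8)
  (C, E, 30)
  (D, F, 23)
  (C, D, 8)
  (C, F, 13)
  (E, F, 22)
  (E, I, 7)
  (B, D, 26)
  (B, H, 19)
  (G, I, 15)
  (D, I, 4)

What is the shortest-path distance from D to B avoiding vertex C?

A few of the D→B routes:
D → F → A → B: 23 + 13 + 12 = 48
D → I → H → B: 4 + 18 + 19 = 41
D → B: 26
D → I → A → B: 4 + 8 + 12 = 24
D → I → E → G → B: 4 + 7 + 23 + 19 = 53
D → I → G → B: 4 + 15 + 19 = 38
Best route has total 24.

24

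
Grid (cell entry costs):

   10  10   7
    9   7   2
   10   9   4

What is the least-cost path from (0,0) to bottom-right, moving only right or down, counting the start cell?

32

One optimal route is r0c0 r1c0 r1c1 r1c2 r2c2.
Its cost is 10 + 9 + 7 + 2 + 4 = 32.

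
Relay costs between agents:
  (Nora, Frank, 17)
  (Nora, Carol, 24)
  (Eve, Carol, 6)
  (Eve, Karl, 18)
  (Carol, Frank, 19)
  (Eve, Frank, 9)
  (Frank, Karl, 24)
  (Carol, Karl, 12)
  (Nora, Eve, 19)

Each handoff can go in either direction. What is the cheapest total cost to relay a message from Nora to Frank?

17

Comparing a few candidate routes:
Nora - Frank: 17
Nora - Carol - Frank: 24 + 19 = 43
Nora - Eve - Frank: 19 + 9 = 28
Nora - Carol - Eve - Frank: 24 + 6 + 9 = 39
Best route has total 17.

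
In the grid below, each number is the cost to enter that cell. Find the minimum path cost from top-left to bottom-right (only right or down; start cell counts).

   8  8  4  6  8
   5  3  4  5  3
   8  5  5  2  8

Cheapest: [0,0] -> [1,0] -> [1,1] -> [1,2] -> [1,3] -> [2,3] -> [2,4]
  8 + 5 + 3 + 4 + 5 + 2 + 8 = 35

35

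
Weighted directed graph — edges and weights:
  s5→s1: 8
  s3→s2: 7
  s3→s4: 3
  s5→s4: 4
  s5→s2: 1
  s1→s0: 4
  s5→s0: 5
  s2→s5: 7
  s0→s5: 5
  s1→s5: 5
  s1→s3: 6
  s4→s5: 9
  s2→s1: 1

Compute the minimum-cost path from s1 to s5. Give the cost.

Checking several routes:
s1 → s3 → s4 → s5: 6 + 3 + 9 = 18
s1 → s5: 5
s1 → s0 → s5: 4 + 5 = 9
Shortest: 5.

5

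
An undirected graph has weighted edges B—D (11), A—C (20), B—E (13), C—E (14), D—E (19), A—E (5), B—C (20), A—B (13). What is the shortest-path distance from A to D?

24

Comparing a few candidate routes:
A - E - D: 5 + 19 = 24
A - B - E - D: 13 + 13 + 19 = 45
A - B - D: 13 + 11 = 24
A - E - B - D: 5 + 13 + 11 = 29
Shortest: 24.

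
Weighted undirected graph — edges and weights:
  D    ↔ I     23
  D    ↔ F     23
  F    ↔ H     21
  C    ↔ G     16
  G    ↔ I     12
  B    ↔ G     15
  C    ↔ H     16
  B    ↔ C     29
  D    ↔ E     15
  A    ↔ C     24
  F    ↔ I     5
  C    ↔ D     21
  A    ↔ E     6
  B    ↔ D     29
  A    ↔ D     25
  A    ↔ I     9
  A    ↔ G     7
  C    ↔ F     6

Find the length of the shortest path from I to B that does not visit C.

Some routes from I to B avoiding C:
I-D-B: 23 + 29 = 52
I-G-B: 12 + 15 = 27
I-A-G-B: 9 + 7 + 15 = 31
I-F-D-B: 5 + 23 + 29 = 57
Best route has total 27.

27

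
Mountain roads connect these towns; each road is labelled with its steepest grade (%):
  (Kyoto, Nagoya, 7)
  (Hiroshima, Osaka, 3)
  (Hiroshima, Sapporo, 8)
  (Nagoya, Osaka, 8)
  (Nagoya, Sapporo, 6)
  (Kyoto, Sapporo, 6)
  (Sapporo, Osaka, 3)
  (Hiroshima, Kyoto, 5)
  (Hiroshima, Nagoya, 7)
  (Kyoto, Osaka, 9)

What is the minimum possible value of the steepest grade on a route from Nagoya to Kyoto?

A few of the Nagoya→Kyoto routes:
Nagoya -> Sapporo -> Kyoto: max(6, 6) = 6
Nagoya -> Hiroshima -> Osaka -> Sapporo -> Kyoto: max(7, 3, 3, 6) = 7
Nagoya -> Sapporo -> Osaka -> Hiroshima -> Kyoto: max(6, 3, 3, 5) = 6
Nagoya -> Kyoto: max(7) = 7
Smallest bottleneck: 6%.

6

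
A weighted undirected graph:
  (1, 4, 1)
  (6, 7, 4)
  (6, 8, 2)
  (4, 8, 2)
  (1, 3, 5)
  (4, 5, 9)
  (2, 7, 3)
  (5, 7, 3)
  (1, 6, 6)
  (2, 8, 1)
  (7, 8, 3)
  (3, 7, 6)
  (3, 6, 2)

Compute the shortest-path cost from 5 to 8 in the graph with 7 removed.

Paths from 5 to 8 avoiding 7:
5→4→8: 9 + 2 = 11
5→4→1→6→8: 9 + 1 + 6 + 2 = 18
5→4→1→3→6→8: 9 + 1 + 5 + 2 + 2 = 19
Best route has total 11.

11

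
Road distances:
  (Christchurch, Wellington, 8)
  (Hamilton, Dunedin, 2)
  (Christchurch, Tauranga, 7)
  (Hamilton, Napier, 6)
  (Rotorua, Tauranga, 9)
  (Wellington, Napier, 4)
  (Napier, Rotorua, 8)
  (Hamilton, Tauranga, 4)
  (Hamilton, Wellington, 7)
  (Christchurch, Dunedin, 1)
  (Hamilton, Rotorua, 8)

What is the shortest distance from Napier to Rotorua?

8

Comparing a few candidate routes:
Napier -> Hamilton -> Tauranga -> Rotorua: 6 + 4 + 9 = 19
Napier -> Rotorua: 8
Napier -> Wellington -> Hamilton -> Rotorua: 4 + 7 + 8 = 19
Napier -> Wellington -> Christchurch -> Dunedin -> Hamilton -> Rotorua: 4 + 8 + 1 + 2 + 8 = 23
Napier -> Hamilton -> Rotorua: 6 + 8 = 14
Shortest: 8.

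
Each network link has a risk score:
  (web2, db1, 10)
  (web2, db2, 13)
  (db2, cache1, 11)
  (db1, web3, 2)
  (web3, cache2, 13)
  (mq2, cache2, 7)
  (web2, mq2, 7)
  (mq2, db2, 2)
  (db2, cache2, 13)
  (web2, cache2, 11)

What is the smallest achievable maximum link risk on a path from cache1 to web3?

Some routes from cache1 to web3:
cache1→db2→mq2→web2→cache2→web3: max(11, 2, 7, 11, 13) = 13
cache1→db2→cache2→mq2→web2→db1→web3: max(11, 13, 7, 7, 10, 2) = 13
cache1→db2→mq2→web2→db1→web3: max(11, 2, 7, 10, 2) = 11
cache1→db2→cache2→web3: max(11, 13, 13) = 13
cache1→db2→mq2→cache2→web2→db1→web3: max(11, 2, 7, 11, 10, 2) = 11
cache1→db2→mq2→cache2→web3: max(11, 2, 7, 13) = 13
Smallest bottleneck: 11.

11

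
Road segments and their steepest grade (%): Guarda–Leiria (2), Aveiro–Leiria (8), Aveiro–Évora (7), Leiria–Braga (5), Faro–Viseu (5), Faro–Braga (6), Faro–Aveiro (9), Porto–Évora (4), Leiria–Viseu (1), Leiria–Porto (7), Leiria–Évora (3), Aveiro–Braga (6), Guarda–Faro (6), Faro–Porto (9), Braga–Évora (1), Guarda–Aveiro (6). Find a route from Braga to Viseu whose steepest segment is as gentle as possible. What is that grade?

3

A few of the Braga→Viseu routes:
Braga - Évora - Leiria - Guarda - Faro - Viseu: max(1, 3, 2, 6, 5) = 6
Braga - Aveiro - Guarda - Faro - Viseu: max(6, 6, 6, 5) = 6
Braga - Leiria - Guarda - Faro - Viseu: max(5, 2, 6, 5) = 6
Braga - Aveiro - Guarda - Leiria - Viseu: max(6, 6, 2, 1) = 6
Braga - Évora - Leiria - Viseu: max(1, 3, 1) = 3
Braga - Leiria - Viseu: max(5, 1) = 5
Best route has worst link 3%.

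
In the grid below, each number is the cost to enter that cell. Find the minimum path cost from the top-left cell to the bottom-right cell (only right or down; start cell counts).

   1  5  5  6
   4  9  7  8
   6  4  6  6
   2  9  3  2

One optimal route is r0c0 → r1c0 → r2c0 → r2c1 → r2c2 → r3c2 → r3c3.
Its cost is 1 + 4 + 6 + 4 + 6 + 3 + 2 = 26.
(Top row then right column would cost 33.)

26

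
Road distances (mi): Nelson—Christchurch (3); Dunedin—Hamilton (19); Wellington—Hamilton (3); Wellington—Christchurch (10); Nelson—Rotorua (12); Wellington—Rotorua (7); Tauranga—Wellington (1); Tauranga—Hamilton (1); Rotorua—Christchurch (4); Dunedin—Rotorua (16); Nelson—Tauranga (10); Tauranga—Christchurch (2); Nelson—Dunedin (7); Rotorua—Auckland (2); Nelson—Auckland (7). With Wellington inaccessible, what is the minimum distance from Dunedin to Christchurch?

10

A few of the Dunedin→Christchurch routes:
Dunedin -> Nelson -> Tauranga -> Christchurch: 7 + 10 + 2 = 19
Dunedin -> Nelson -> Auckland -> Rotorua -> Christchurch: 7 + 7 + 2 + 4 = 20
Dunedin -> Rotorua -> Christchurch: 16 + 4 = 20
Dunedin -> Nelson -> Christchurch: 7 + 3 = 10
The minimum is 10 mi.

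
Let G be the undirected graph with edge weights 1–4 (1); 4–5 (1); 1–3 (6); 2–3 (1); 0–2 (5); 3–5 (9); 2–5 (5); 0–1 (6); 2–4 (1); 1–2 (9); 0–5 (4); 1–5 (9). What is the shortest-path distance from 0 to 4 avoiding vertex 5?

6

Checking several routes:
0-1-4: 6 + 1 = 7
0-2-3-1-4: 5 + 1 + 6 + 1 = 13
0-2-4: 5 + 1 = 6
0-1-3-2-4: 6 + 6 + 1 + 1 = 14
Best route has total 6.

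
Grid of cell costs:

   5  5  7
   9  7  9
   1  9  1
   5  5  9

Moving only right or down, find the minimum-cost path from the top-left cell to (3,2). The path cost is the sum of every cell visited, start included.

34

Path r0c0 → r1c0 → r2c0 → r2c1 → r2c2 → r3c2: 5 + 9 + 1 + 9 + 1 + 9 = 34.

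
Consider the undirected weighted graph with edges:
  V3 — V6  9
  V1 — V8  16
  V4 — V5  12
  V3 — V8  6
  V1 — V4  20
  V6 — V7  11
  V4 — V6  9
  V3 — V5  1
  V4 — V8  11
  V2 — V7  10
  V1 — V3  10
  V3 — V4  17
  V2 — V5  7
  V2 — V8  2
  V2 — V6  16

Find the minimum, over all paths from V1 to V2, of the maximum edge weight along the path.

10

A few of the V1→V2 routes:
V1 → V3 → V8 → V4 → V6 → V7 → V2: max(10, 6, 11, 9, 11, 10) = 11
V1 → V3 → V8 → V2: max(10, 6, 2) = 10
V1 → V3 → V5 → V2: max(10, 1, 7) = 10
The minimum achievable maximum is 10.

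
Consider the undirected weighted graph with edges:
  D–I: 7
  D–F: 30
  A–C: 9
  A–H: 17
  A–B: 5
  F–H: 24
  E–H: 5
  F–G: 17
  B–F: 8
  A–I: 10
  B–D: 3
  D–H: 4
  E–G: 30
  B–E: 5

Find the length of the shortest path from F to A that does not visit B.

Comparing a few candidate routes:
F→H→D→I→A: 24 + 4 + 7 + 10 = 45
F→D→H→A: 30 + 4 + 17 = 51
F→G→E→H→A: 17 + 30 + 5 + 17 = 69
F→H→A: 24 + 17 = 41
F→D→I→A: 30 + 7 + 10 = 47
Shortest: 41.

41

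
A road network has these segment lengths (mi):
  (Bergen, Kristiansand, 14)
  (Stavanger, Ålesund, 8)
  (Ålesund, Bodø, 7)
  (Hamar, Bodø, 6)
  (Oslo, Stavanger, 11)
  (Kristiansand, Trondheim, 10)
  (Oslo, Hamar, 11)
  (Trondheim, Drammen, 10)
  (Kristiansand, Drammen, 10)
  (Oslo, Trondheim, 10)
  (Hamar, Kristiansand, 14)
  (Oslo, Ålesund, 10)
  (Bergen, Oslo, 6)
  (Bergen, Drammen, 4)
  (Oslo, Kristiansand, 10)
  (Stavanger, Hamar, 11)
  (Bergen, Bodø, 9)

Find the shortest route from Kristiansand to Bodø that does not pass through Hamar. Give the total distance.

A few of the Kristiansand→Bodø routes:
Kristiansand→Trondheim→Drammen→Bergen→Bodø: 10 + 10 + 4 + 9 = 33
Kristiansand→Trondheim→Oslo→Bergen→Bodø: 10 + 10 + 6 + 9 = 35
Kristiansand→Oslo→Ålesund→Bodø: 10 + 10 + 7 = 27
Kristiansand→Drammen→Bergen→Bodø: 10 + 4 + 9 = 23
Kristiansand→Oslo→Bergen→Bodø: 10 + 6 + 9 = 25
Kristiansand→Bergen→Bodø: 14 + 9 = 23
Shortest: 23 mi.

23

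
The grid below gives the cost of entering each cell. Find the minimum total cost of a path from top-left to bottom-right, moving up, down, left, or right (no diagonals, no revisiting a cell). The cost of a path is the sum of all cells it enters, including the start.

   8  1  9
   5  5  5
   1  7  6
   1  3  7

Path (0,0)→(1,0)→(2,0)→(3,0)→(3,1)→(3,2): 8 + 5 + 1 + 1 + 3 + 7 = 25.

25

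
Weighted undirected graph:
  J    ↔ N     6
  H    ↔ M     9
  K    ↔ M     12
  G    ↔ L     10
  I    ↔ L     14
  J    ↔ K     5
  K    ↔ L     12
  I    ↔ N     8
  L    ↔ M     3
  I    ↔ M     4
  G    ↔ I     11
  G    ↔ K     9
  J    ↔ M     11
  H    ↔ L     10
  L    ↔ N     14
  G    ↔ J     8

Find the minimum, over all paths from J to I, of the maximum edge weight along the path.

Comparing a few candidate routes:
J→K→G→L→H→M→I: max(5, 9, 10, 10, 9, 4) = 10
J→G→L→H→M→I: max(8, 10, 10, 9, 4) = 10
J→G→L→M→I: max(8, 10, 3, 4) = 10
J→N→I: max(6, 8) = 8
J→K→G→L→M→I: max(5, 9, 10, 3, 4) = 10
Best route has worst link 8.

8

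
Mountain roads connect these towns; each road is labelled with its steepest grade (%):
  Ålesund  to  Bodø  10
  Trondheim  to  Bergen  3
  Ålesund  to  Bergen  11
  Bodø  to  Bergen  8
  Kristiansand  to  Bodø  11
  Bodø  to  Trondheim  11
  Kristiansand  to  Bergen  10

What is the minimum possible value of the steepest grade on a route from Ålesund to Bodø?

A few of the Ålesund→Bodø routes:
Ålesund - Bodø: max(10) = 10
Ålesund - Bergen - Kristiansand - Bodø: max(11, 10, 11) = 11
Ålesund - Bergen - Bodø: max(11, 8) = 11
Best route has worst link 10%.

10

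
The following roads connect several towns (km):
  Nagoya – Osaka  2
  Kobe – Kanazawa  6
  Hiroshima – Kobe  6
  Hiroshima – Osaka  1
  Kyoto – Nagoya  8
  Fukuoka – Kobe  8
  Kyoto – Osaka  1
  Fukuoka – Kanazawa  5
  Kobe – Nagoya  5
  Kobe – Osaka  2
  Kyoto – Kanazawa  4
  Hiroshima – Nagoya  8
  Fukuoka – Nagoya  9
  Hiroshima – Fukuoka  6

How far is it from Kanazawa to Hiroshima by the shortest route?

6

Checking several routes:
Kanazawa - Kyoto - Osaka - Kobe - Hiroshima: 4 + 1 + 2 + 6 = 13
Kanazawa - Kobe - Nagoya - Osaka - Hiroshima: 6 + 5 + 2 + 1 = 14
Kanazawa - Kobe - Hiroshima: 6 + 6 = 12
Kanazawa - Kyoto - Osaka - Hiroshima: 4 + 1 + 1 = 6
Kanazawa - Kobe - Osaka - Hiroshima: 6 + 2 + 1 = 9
Kanazawa - Fukuoka - Hiroshima: 5 + 6 = 11
Best route has total 6 km.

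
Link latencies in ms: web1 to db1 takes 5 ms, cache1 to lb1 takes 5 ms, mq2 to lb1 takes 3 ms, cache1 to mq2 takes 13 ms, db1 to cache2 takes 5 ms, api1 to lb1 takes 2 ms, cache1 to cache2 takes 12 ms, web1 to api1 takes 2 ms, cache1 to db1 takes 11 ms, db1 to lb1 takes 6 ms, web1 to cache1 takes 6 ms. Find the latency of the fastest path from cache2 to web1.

Comparing a few candidate routes:
cache2-db1-web1: 5 + 5 = 10
cache2-cache1-lb1-api1-web1: 12 + 5 + 2 + 2 = 21
cache2-db1-lb1-api1-web1: 5 + 6 + 2 + 2 = 15
cache2-cache1-web1: 12 + 6 = 18
Best route has total 10 ms.

10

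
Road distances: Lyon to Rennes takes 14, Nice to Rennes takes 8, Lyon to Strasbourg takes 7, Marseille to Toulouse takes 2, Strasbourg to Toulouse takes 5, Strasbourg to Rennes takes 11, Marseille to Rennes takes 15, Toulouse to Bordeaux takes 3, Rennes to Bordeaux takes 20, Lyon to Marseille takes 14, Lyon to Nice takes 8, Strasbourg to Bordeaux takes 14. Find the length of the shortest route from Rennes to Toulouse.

Checking several routes:
Rennes→Strasbourg→Toulouse: 11 + 5 = 16
Rennes→Bordeaux→Toulouse: 20 + 3 = 23
Rennes→Marseille→Toulouse: 15 + 2 = 17
Shortest: 16.

16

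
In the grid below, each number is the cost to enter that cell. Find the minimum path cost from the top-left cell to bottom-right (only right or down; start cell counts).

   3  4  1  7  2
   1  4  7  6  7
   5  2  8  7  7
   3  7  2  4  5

Path (0,0) → (1,0) → (1,1) → (2,1) → (3,1) → (3,2) → (3,3) → (3,4): 3 + 1 + 4 + 2 + 7 + 2 + 4 + 5 = 28.
(Top row then right column would cost 36.)

28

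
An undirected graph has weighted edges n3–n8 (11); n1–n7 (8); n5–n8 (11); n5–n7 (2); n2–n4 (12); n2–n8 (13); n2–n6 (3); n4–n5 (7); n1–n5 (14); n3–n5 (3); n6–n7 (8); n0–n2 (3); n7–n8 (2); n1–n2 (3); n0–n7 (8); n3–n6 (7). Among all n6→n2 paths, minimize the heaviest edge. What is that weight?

3

Checking several routes:
n6→n2: max(3) = 3
n6→n7→n0→n2: max(8, 8, 3) = 8
n6→n3→n5→n7→n1→n2: max(7, 3, 2, 8, 3) = 8
n6→n7→n1→n2: max(8, 8, 3) = 8
n6→n3→n5→n7→n0→n2: max(7, 3, 2, 8, 3) = 8
Best route has worst link 3.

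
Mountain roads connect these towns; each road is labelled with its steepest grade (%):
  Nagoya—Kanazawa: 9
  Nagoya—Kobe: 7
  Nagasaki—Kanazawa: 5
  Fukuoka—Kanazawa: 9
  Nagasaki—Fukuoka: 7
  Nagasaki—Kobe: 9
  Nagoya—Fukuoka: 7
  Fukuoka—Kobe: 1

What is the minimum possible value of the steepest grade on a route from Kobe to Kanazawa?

A few of the Kobe→Kanazawa routes:
Kobe - Fukuoka - Nagasaki - Kanazawa: max(1, 7, 5) = 7
Kobe - Nagasaki - Kanazawa: max(9, 5) = 9
Kobe - Nagoya - Fukuoka - Nagasaki - Kanazawa: max(7, 7, 7, 5) = 7
Kobe - Nagasaki - Fukuoka - Nagoya - Kanazawa: max(9, 7, 7, 9) = 9
Kobe - Nagasaki - Fukuoka - Kanazawa: max(9, 7, 9) = 9
Smallest bottleneck: 7%.

7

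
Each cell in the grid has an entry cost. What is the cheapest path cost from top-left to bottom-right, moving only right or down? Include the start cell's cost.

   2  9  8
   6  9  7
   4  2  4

18

Take [0,0]→[1,0]→[2,0]→[2,1]→[2,2] for a total of 2 + 6 + 4 + 2 + 4 = 18.
For comparison, the top-then-right route costs 30.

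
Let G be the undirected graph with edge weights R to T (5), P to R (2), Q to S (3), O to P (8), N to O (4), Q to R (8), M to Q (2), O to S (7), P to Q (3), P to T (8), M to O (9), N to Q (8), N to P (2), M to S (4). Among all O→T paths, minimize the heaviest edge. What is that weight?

A few of the O→T routes:
O -> S -> M -> Q -> P -> T: max(7, 4, 2, 3, 8) = 8
O -> N -> P -> R -> T: max(4, 2, 2, 5) = 5
O -> S -> M -> Q -> P -> R -> T: max(7, 4, 2, 3, 2, 5) = 7
O -> S -> M -> Q -> R -> T: max(7, 4, 2, 8, 5) = 8
O -> S -> Q -> P -> R -> T: max(7, 3, 3, 2, 5) = 7
O -> S -> M -> Q -> R -> P -> T: max(7, 4, 2, 8, 2, 8) = 8
Smallest bottleneck: 5.

5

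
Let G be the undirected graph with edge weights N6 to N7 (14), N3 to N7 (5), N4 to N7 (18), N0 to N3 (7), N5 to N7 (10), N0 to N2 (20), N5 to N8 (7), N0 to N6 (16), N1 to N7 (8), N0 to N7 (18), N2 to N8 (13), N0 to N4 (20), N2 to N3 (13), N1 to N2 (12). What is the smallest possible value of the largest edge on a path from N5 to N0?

Checking several routes:
N5→N8→N2→N3→N0: max(7, 13, 13, 7) = 13
N5→N8→N2→N1→N7→N3→N0: max(7, 13, 12, 8, 5, 7) = 13
N5→N7→N3→N0: max(10, 5, 7) = 10
Smallest bottleneck: 10.

10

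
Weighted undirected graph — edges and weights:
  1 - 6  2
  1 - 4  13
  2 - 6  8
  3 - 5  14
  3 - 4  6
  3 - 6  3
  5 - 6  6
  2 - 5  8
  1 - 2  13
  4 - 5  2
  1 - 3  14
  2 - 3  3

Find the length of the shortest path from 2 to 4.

Comparing a few candidate routes:
2-5-4: 8 + 2 = 10
2-3-4: 3 + 6 = 9
2-3-6-5-4: 3 + 3 + 6 + 2 = 14
2-6-3-4: 8 + 3 + 6 = 17
2-6-5-4: 8 + 6 + 2 = 16
The minimum is 9.

9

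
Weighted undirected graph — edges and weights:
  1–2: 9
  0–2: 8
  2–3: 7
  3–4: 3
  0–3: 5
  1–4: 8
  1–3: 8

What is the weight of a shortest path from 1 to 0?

Some routes from 1 to 0:
1 → 2 → 3 → 0: 9 + 7 + 5 = 21
1 → 3 → 2 → 0: 8 + 7 + 8 = 23
1 → 2 → 0: 9 + 8 = 17
1 → 4 → 3 → 0: 8 + 3 + 5 = 16
1 → 3 → 0: 8 + 5 = 13
Shortest: 13.

13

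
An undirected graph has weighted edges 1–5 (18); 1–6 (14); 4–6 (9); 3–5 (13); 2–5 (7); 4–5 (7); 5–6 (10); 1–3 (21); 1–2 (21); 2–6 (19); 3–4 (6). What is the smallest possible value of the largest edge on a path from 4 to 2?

7

A few of the 4→2 routes:
4 -> 6 -> 5 -> 2: max(9, 10, 7) = 10
4 -> 3 -> 5 -> 2: max(6, 13, 7) = 13
4 -> 6 -> 1 -> 5 -> 2: max(9, 14, 18, 7) = 18
4 -> 5 -> 2: max(7, 7) = 7
Smallest bottleneck: 7.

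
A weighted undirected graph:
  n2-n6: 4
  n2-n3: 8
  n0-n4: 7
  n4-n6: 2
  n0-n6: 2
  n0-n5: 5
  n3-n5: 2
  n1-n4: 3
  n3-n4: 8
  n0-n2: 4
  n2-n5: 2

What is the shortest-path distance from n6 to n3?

Checking several routes:
n6 -> n0 -> n2 -> n5 -> n3: 2 + 4 + 2 + 2 = 10
n6 -> n2 -> n5 -> n3: 4 + 2 + 2 = 8
n6 -> n0 -> n5 -> n3: 2 + 5 + 2 = 9
n6 -> n4 -> n3: 2 + 8 = 10
Shortest: 8.

8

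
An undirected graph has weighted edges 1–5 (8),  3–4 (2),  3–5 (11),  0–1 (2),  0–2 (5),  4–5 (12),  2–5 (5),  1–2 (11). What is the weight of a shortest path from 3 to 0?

21

Comparing a few candidate routes:
3→4→5→2→0: 2 + 12 + 5 + 5 = 24
3→5→1→0: 11 + 8 + 2 = 21
3→5→2→0: 11 + 5 + 5 = 21
3→4→5→1→0: 2 + 12 + 8 + 2 = 24
Shortest: 21.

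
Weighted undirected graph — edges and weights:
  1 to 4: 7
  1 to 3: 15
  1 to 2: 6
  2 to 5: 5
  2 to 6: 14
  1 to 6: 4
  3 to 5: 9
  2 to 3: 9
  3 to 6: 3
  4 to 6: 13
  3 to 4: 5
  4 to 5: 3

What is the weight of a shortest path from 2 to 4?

8

Comparing a few candidate routes:
2 → 1 → 6 → 3 → 4: 6 + 4 + 3 + 5 = 18
2 → 1 → 4: 6 + 7 = 13
2 → 3 → 5 → 4: 9 + 9 + 3 = 21
2 → 3 → 4: 9 + 5 = 14
2 → 5 → 4: 5 + 3 = 8
2 → 5 → 3 → 4: 5 + 9 + 5 = 19
Shortest: 8.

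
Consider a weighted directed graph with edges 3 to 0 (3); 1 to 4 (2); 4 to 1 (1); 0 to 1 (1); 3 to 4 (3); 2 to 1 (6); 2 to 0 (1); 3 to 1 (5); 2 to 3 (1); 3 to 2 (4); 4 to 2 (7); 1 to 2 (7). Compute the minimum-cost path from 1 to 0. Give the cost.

8

Routes from 1 to 0:
1→4→2→3→0: 2 + 7 + 1 + 3 = 13
1→4→2→0: 2 + 7 + 1 = 10
1→2→3→0: 7 + 1 + 3 = 11
1→2→0: 7 + 1 = 8
The minimum is 8.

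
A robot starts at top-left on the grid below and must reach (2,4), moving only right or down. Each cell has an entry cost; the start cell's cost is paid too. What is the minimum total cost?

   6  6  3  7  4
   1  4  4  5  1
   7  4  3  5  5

Take (0,0) -> (1,0) -> (1,1) -> (1,2) -> (1,3) -> (1,4) -> (2,4) for a total of 6 + 1 + 4 + 4 + 5 + 1 + 5 = 26.
For comparison, the top-then-right route costs 32.

26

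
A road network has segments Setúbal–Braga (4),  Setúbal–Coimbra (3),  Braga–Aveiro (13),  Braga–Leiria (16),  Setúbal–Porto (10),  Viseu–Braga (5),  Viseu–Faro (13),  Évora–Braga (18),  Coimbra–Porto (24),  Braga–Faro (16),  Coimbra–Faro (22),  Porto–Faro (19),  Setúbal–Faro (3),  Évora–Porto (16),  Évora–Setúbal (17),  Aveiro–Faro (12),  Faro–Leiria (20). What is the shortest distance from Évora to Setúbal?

A few of the Évora→Setúbal routes:
Évora → Porto → Setúbal: 16 + 10 = 26
Évora → Setúbal: 17
Évora → Porto → Faro → Setúbal: 16 + 19 + 3 = 38
Évora → Braga → Setúbal: 18 + 4 = 22
Évora → Braga → Viseu → Faro → Setúbal: 18 + 5 + 13 + 3 = 39
Évora → Braga → Faro → Setúbal: 18 + 16 + 3 = 37
The minimum is 17.

17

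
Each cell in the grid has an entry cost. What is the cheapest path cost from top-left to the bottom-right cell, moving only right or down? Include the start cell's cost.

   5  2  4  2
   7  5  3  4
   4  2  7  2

Best path: [0,0] → [0,1] → [0,2] → [0,3] → [1,3] → [2,3]
Cost: 5 + 2 + 4 + 2 + 4 + 2 = 19

19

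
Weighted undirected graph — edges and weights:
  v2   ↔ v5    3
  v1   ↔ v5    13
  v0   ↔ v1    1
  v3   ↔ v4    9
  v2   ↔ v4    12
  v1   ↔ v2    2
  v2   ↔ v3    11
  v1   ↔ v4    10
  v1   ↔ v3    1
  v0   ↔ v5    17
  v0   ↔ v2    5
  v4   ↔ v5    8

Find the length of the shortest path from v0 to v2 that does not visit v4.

3

A few of the v0→v2 routes:
v0 → v1 → v2: 1 + 2 = 3
v0 → v2: 5
v0 → v1 → v3 → v2: 1 + 1 + 11 = 13
The minimum is 3.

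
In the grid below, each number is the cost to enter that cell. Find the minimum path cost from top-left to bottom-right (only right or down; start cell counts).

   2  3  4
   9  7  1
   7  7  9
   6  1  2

21

Take (0,0) -> (0,1) -> (0,2) -> (1,2) -> (2,2) -> (3,2) for a total of 2 + 3 + 4 + 1 + 9 + 2 = 21.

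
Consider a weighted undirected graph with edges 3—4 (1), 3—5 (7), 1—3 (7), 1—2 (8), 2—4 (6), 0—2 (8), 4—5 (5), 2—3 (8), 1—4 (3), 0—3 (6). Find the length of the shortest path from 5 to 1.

8

Checking several routes:
5 - 4 - 3 - 1: 5 + 1 + 7 = 13
5 - 3 - 1: 7 + 7 = 14
5 - 3 - 4 - 2 - 1: 7 + 1 + 6 + 8 = 22
5 - 3 - 4 - 1: 7 + 1 + 3 = 11
5 - 4 - 1: 5 + 3 = 8
5 - 4 - 2 - 1: 5 + 6 + 8 = 19
The minimum is 8.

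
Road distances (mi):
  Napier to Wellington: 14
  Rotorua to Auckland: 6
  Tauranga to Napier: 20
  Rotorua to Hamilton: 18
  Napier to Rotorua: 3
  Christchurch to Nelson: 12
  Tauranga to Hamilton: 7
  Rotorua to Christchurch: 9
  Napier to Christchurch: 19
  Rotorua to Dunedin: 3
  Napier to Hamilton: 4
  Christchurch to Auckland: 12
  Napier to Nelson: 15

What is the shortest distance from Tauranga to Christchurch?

23

Comparing a few candidate routes:
Tauranga→Hamilton→Napier→Rotorua→Auckland→Christchurch: 7 + 4 + 3 + 6 + 12 = 32
Tauranga→Hamilton→Napier→Rotorua→Christchurch: 7 + 4 + 3 + 9 = 23
Tauranga→Napier→Rotorua→Christchurch: 20 + 3 + 9 = 32
Tauranga→Hamilton→Napier→Christchurch: 7 + 4 + 19 = 30
The minimum is 23 mi.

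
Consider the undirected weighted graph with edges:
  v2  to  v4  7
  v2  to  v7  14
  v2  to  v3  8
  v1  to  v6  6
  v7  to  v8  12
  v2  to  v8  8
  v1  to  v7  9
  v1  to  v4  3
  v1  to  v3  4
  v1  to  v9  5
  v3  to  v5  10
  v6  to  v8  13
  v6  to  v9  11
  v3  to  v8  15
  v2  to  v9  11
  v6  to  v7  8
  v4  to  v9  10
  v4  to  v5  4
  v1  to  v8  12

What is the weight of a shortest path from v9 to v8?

Some routes from v9 to v8:
v9 - v2 - v8: 11 + 8 = 19
v9 - v6 - v8: 11 + 13 = 24
v9 - v1 - v8: 5 + 12 = 17
v9 - v1 - v6 - v8: 5 + 6 + 13 = 24
v9 - v1 - v4 - v2 - v8: 5 + 3 + 7 + 8 = 23
v9 - v1 - v3 - v8: 5 + 4 + 15 = 24
The minimum is 17.

17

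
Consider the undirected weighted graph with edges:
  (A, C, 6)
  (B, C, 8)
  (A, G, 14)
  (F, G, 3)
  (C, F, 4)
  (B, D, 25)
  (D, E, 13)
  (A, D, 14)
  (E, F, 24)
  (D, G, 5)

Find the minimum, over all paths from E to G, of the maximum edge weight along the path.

Checking several routes:
E → F → C → A → G: max(24, 4, 6, 14) = 24
E → D → G: max(13, 5) = 13
E → D → A → G: max(13, 14, 14) = 14
E → F → C → A → D → G: max(24, 4, 6, 14, 5) = 24
E → D → A → C → F → G: max(13, 14, 6, 4, 3) = 14
Smallest bottleneck: 13.

13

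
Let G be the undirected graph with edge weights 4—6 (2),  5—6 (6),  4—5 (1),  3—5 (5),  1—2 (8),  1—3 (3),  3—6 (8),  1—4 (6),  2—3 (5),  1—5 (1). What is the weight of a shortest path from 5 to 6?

A few of the 5→6 routes:
5 → 6: 6
5 → 1 → 4 → 6: 1 + 6 + 2 = 9
5 → 4 → 6: 1 + 2 = 3
Shortest: 3.

3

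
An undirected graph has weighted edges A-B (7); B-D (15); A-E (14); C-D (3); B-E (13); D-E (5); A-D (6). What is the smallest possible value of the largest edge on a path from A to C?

Routes from A to C:
A - D - C: max(6, 3) = 6
A - B - E - D - C: max(7, 13, 5, 3) = 13
A - E - B - D - C: max(14, 13, 15, 3) = 15
A - B - D - C: max(7, 15, 3) = 15
A - E - D - C: max(14, 5, 3) = 14
Best route has worst link 6.

6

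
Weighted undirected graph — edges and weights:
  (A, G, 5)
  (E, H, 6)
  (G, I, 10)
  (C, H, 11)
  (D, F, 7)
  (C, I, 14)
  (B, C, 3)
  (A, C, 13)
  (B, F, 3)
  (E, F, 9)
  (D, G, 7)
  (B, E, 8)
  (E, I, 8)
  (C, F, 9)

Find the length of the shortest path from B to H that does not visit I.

Some routes from B to H avoiding I:
B -> F -> E -> H: 3 + 9 + 6 = 18
B -> F -> C -> H: 3 + 9 + 11 = 23
B -> E -> F -> C -> H: 8 + 9 + 9 + 11 = 37
B -> C -> H: 3 + 11 = 14
B -> E -> H: 8 + 6 = 14
B -> C -> F -> E -> H: 3 + 9 + 9 + 6 = 27
The minimum is 14.

14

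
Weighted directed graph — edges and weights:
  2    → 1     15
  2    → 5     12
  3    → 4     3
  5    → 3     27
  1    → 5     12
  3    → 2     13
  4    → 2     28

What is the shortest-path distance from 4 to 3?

Routes from 4 to 3:
4 → 2 → 1 → 5 → 3: 28 + 15 + 12 + 27 = 82
4 → 2 → 5 → 3: 28 + 12 + 27 = 67
Shortest: 67.

67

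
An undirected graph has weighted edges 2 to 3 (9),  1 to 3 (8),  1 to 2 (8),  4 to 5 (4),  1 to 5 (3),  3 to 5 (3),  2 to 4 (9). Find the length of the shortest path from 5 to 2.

Some routes from 5 to 2:
5 -> 3 -> 2: 3 + 9 = 12
5 -> 4 -> 2: 4 + 9 = 13
5 -> 1 -> 2: 3 + 8 = 11
Shortest: 11.

11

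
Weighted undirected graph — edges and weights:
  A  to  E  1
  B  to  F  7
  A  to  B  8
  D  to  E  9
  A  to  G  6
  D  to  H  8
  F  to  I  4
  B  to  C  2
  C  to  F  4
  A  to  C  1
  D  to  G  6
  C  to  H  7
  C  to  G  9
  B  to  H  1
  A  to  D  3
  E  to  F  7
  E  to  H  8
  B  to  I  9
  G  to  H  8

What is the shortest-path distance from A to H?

4

A few of the A→H routes:
A-C-H: 1 + 7 = 8
A-E-H: 1 + 8 = 9
A-C-B-H: 1 + 2 + 1 = 4
A-B-H: 8 + 1 = 9
Best route has total 4.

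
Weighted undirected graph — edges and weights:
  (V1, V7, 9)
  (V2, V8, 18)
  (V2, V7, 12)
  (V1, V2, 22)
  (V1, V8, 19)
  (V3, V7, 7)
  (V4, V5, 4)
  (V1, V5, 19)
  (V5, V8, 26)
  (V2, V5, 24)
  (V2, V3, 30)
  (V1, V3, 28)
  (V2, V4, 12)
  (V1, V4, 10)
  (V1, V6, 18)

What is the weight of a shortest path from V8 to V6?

Checking several routes:
V8 → V2 → V1 → V6: 18 + 22 + 18 = 58
V8 → V2 → V4 → V1 → V6: 18 + 12 + 10 + 18 = 58
V8 → V1 → V6: 19 + 18 = 37
V8 → V5 → V4 → V1 → V6: 26 + 4 + 10 + 18 = 58
V8 → V2 → V7 → V1 → V6: 18 + 12 + 9 + 18 = 57
The minimum is 37.

37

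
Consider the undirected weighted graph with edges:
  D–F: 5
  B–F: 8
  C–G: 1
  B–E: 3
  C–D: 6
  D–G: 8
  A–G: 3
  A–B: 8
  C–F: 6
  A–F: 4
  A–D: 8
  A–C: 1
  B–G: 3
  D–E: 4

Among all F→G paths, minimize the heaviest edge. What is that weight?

4

A few of the F→G routes:
F → A → C → G: max(4, 1, 1) = 4
F → D → E → B → G: max(5, 4, 3, 3) = 5
F → A → G: max(4, 3) = 4
F → D → C → G: max(5, 6, 1) = 6
Smallest bottleneck: 4.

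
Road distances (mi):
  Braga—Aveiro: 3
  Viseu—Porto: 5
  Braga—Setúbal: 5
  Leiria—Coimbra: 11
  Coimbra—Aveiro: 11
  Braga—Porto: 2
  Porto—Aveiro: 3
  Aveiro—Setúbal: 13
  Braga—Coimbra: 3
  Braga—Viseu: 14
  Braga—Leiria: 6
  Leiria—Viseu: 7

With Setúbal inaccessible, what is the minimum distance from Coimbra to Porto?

5

Comparing a few candidate routes:
Coimbra-Braga-Porto: 3 + 2 = 5
Coimbra-Braga-Aveiro-Porto: 3 + 3 + 3 = 9
Coimbra-Leiria-Braga-Porto: 11 + 6 + 2 = 19
Coimbra-Aveiro-Porto: 11 + 3 = 14
Coimbra-Aveiro-Braga-Porto: 11 + 3 + 2 = 16
Shortest: 5 mi.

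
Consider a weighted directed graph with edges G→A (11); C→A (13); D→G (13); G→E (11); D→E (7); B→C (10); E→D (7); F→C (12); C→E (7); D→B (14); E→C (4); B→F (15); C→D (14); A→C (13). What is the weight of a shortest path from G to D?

Candidate routes:
G → E → C → D: 11 + 4 + 14 = 29
G → A → C → D: 11 + 13 + 14 = 38
G → A → C → E → D: 11 + 13 + 7 + 7 = 38
G → E → D: 11 + 7 = 18
The minimum is 18.

18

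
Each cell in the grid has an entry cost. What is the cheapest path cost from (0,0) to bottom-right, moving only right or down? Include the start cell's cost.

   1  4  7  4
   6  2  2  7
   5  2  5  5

19

One optimal route is (0,0)→(0,1)→(1,1)→(1,2)→(2,2)→(2,3).
Its cost is 1 + 4 + 2 + 2 + 5 + 5 = 19.
(Top row then right column would cost 28.)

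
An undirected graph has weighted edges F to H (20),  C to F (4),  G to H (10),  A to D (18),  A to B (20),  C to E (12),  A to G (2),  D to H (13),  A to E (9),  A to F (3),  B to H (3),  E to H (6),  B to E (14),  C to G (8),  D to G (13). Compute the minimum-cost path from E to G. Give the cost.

11

A few of the E→G routes:
E -> H -> G: 6 + 10 = 16
E -> C -> F -> A -> G: 12 + 4 + 3 + 2 = 21
E -> A -> F -> C -> G: 9 + 3 + 4 + 8 = 24
E -> A -> G: 9 + 2 = 11
E -> C -> G: 12 + 8 = 20
The minimum is 11.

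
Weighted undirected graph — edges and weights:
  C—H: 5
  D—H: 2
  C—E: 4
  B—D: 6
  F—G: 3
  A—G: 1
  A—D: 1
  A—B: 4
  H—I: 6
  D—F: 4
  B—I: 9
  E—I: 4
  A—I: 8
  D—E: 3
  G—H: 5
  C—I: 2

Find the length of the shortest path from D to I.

7

Checking several routes:
D - A - I: 1 + 8 = 9
D - E - C - I: 3 + 4 + 2 = 9
D - E - I: 3 + 4 = 7
D - H - I: 2 + 6 = 8
D - H - C - I: 2 + 5 + 2 = 9
The minimum is 7.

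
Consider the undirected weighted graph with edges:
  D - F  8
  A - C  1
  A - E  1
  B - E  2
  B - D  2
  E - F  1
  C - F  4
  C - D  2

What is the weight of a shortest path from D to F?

5

Comparing a few candidate routes:
D-B-E-F: 2 + 2 + 1 = 5
D-C-F: 2 + 4 = 6
D-C-A-E-F: 2 + 1 + 1 + 1 = 5
The minimum is 5.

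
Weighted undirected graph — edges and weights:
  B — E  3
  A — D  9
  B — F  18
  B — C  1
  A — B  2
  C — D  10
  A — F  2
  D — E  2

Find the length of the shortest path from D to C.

6

Checking several routes:
D - E - B - C: 2 + 3 + 1 = 6
D - A - B - C: 9 + 2 + 1 = 12
D - C: 10
The minimum is 6.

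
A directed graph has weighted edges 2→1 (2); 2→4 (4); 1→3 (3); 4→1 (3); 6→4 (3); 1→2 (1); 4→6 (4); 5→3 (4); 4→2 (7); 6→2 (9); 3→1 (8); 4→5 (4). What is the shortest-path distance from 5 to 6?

Candidate routes:
5 → 3 → 1 → 2 → 4 → 6: 4 + 8 + 1 + 4 + 4 = 21
Best route has total 21.

21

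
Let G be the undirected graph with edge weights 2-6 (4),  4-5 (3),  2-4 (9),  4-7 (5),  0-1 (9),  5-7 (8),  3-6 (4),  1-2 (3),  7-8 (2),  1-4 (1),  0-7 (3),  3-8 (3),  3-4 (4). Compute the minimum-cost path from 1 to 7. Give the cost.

6

Checking several routes:
1-2-6-3-8-7: 3 + 4 + 4 + 3 + 2 = 16
1-0-7: 9 + 3 = 12
1-4-7: 1 + 5 = 6
1-4-3-8-7: 1 + 4 + 3 + 2 = 10
1-4-5-7: 1 + 3 + 8 = 12
Best route has total 6.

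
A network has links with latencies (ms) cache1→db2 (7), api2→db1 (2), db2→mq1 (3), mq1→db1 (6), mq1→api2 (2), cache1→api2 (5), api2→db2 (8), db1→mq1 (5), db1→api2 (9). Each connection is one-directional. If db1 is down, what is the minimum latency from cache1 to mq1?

Candidate routes:
cache1→api2→db2→mq1: 5 + 8 + 3 = 16
cache1→db2→mq1: 7 + 3 = 10
Best route has total 10 ms.

10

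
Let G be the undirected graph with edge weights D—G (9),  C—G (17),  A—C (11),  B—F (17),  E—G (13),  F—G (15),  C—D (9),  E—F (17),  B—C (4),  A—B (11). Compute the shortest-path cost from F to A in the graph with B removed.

43

Routes from F to A avoiding B:
F -> E -> G -> C -> A: 17 + 13 + 17 + 11 = 58
F -> E -> G -> D -> C -> A: 17 + 13 + 9 + 9 + 11 = 59
F -> G -> D -> C -> A: 15 + 9 + 9 + 11 = 44
F -> G -> C -> A: 15 + 17 + 11 = 43
Best route has total 43.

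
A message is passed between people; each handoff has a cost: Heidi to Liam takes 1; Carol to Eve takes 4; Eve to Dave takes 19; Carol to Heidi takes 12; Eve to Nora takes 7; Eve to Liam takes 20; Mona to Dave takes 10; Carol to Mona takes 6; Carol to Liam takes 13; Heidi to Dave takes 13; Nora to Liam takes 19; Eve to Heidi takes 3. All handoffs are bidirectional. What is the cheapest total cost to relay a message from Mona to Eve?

A few of the Mona→Eve routes:
Mona -> Dave -> Heidi -> Eve: 10 + 13 + 3 = 26
Mona -> Dave -> Eve: 10 + 19 = 29
Mona -> Carol -> Liam -> Eve: 6 + 13 + 20 = 39
Mona -> Carol -> Eve: 6 + 4 = 10
Mona -> Carol -> Liam -> Heidi -> Eve: 6 + 13 + 1 + 3 = 23
Mona -> Carol -> Heidi -> Eve: 6 + 12 + 3 = 21
The minimum is 10.

10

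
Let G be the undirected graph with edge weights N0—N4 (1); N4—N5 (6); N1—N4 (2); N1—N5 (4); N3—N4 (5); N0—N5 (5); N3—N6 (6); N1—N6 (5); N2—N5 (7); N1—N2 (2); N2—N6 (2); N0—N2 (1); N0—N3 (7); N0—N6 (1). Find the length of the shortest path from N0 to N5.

5

Comparing a few candidate routes:
N0 → N2 → N5: 1 + 7 = 8
N0 → N4 → N1 → N5: 1 + 2 + 4 = 7
N0 → N2 → N1 → N5: 1 + 2 + 4 = 7
N0 → N4 → N5: 1 + 6 = 7
N0 → N5: 5
N0 → N6 → N2 → N1 → N5: 1 + 2 + 2 + 4 = 9
Shortest: 5.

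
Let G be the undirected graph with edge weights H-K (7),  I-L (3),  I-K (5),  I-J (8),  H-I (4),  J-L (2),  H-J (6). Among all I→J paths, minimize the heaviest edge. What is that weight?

Checking several routes:
I -> L -> J: max(3, 2) = 3
I -> K -> H -> J: max(5, 7, 6) = 7
I -> H -> J: max(4, 6) = 6
The minimum achievable maximum is 3.

3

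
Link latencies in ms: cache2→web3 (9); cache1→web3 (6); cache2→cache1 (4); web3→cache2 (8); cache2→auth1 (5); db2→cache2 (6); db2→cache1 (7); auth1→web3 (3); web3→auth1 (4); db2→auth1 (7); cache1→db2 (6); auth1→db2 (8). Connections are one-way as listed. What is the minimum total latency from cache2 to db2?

Routes from cache2 to db2:
cache2→cache1→web3→auth1→db2: 4 + 6 + 4 + 8 = 22
cache2→web3→auth1→db2: 9 + 4 + 8 = 21
cache2→cache1→db2: 4 + 6 = 10
cache2→auth1→db2: 5 + 8 = 13
The minimum is 10 ms.

10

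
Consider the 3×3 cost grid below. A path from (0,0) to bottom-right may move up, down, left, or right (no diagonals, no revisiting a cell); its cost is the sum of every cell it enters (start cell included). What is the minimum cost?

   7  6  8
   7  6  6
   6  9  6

31

Take r0c0→r0c1→r1c1→r1c2→r2c2 for a total of 7 + 6 + 6 + 6 + 6 = 31.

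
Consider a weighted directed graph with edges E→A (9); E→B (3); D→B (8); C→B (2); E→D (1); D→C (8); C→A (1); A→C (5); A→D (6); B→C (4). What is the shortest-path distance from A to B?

7

Candidate routes:
A→D→B: 6 + 8 = 14
A→D→C→B: 6 + 8 + 2 = 16
A→C→B: 5 + 2 = 7
Best route has total 7.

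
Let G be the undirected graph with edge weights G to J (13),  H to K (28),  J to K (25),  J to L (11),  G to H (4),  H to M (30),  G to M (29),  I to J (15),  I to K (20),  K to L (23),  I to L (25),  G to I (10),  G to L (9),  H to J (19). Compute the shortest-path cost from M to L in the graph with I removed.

Comparing a few candidate routes:
M -> G -> L: 29 + 9 = 38
M -> G -> J -> L: 29 + 13 + 11 = 53
M -> H -> G -> J -> L: 30 + 4 + 13 + 11 = 58
M -> H -> G -> L: 30 + 4 + 9 = 43
The minimum is 38.

38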